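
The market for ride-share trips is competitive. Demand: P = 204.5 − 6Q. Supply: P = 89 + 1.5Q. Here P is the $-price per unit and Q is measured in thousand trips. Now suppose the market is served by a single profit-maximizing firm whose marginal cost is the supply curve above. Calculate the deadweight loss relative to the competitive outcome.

$175.67 thousand

Competitive equilibrium: 204.5 − 6Q = 89 + 1.5Q → Q* = 15.4, P* = 112.1.
Marginal revenue: MR = 204.5 − 12Q. Set MR = MC: 204.5 − 12Q = 89 + 1.5Q → Q_m = 8.5556.
Price P_m = 204.5 − 6·8.5556 = 153.1664; MC(Q_m) = 89 + 1.5·8.5556 = 101.8334.
Competitive Q* = 15.4, so ΔQ = 6.8444; wedge = 153.1664 − 101.8334 = 51.333.
Deadweight loss = ½ × 6.8444 × 51.333 = $175.67 thousand.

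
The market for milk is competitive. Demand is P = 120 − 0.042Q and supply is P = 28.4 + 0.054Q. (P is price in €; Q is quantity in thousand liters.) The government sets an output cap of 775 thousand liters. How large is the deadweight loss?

Competitive equilibrium: 120 − 0.042Q = 28.4 + 0.054Q → Q* = 954.1667, P* = 79.925.
At Q = 775: demand price = 120 − 0.042·775 = 87.45; supply price = 28.4 + 0.054·775 = 70.25.
ΔQ = 954.1667 − 775 = 179.1667; wedge = 87.45 − 70.25 = 17.2.
Welfare loss = ½ × 179.1667 × 17.2 = €1540.83 thousand.

€1540.83 thousand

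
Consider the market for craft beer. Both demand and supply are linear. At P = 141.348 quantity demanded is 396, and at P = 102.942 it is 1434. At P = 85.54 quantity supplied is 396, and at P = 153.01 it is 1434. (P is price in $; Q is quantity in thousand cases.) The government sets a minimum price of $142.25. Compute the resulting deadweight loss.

Demand slope = (102.942 − 141.348)/(1434 − 396) = −0.037, so P = 156 − 0.037Q.
Supply slope = (153.01 − 85.54)/(1434 − 396) = 0.065, so P = 59.8 + 0.065Q.
Competitive equilibrium: 156 − 0.037Q = 59.8 + 0.065Q → Q* = 943.1373, P* = 121.1039.
At the floor P = 142.25, quantity demanded = (156 − 142.25)/0.037 = 371.6216.
Sellers' marginal cost at Q' = 371.6216: 59.8 + 0.065·371.6216 = 83.9554.
ΔQ = 943.1373 − 371.6216 = 571.5157; wedge = 142.25 − 83.9554 = 58.2946.
Deadweight loss = ½ × 571.5157 × 58.2946 = $16658.14 thousand.

$16658.14 thousand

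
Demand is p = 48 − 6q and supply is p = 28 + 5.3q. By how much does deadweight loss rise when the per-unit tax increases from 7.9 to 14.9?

Competitive equilibrium: 48 − 6q = 28 + 5.3q → q* = 1.7699, p* = 37.3805.
For a per-unit tax t: Δq = t/11.3, so DWL = ½·t·(t/11.3) = t²/22.6.
At t = 7.9: DWL = 2.762. At t = 14.9: DWL = 9.823.
Increase = 9.823 − 2.762 = 7.06.

7.06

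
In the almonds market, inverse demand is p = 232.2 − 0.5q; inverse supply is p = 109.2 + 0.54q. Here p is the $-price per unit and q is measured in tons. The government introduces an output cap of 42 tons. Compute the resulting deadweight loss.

Competitive equilibrium: 232.2 − 0.5q = 109.2 + 0.54q → q* = 118.2692, p* = 173.0654.
At q = 42: demand price = 232.2 − 0.5·42 = 211.2; supply price = 109.2 + 0.54·42 = 131.88.
Δq = 118.2692 − 42 = 76.2692; wedge = 211.2 − 131.88 = 79.32.
DWL = ½ × 76.2692 × 79.32 = $3024.84.

$3024.84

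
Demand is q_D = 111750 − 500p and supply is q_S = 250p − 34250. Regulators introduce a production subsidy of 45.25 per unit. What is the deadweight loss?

170630.21

In inverse form: demand p = 223.5 − 0.002q, supply p = 137 + 0.004q.
Competitive equilibrium: 223.5 − 0.002q = 137 + 0.004q → q* = 14416.6667, p* = 194.6667.
The subsidy lowers effective supply by 45.25: p = 91.75 + 0.004q.
New quantity: 223.5 − 0.002q = 91.75 + 0.004q → q' = 21958.3333.
Overproduction Δq = 21958.3333 − 14416.6667 = 7541.6666; wedge = subsidy = 45.25.
Welfare loss = ½ × 7541.6666 × 45.25 = 170630.21.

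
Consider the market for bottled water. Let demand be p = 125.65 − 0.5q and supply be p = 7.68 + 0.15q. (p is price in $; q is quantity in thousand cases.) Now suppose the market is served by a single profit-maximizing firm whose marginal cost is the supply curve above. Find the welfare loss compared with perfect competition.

Competitive equilibrium: 125.65 − 0.5q = 7.68 + 0.15q → q* = 181.4923, p* = 34.9038.
Marginal revenue: MR = 125.65 − q. Set MR = MC: 125.65 − q = 7.68 + 0.15q → q_m = 102.5826.
Price p_m = 125.65 − 0.5·102.5826 = 74.3587; MC(q_m) = 7.68 + 0.15·102.5826 = 23.0674.
Competitive q* = 181.4923, so Δq = 78.9097; wedge = 74.3587 − 23.0674 = 51.2913.
Deadweight loss = ½ × 78.9097 × 51.2913 = $2023.69 thousand.

$2023.69 thousand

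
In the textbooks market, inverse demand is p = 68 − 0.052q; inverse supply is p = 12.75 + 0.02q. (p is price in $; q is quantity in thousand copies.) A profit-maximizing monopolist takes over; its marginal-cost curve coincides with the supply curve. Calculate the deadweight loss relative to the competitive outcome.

$3727.91 thousand

Competitive equilibrium: 68 − 0.052q = 12.75 + 0.02q → q* = 767.36111, p* = 28.09722.
Marginal revenue: MR = 68 − 0.104q. Set MR = MC: 68 − 0.104q = 12.75 + 0.02q → q_m = 445.56452.
Price p_m = 68 − 0.052·445.56452 = 44.83064; MC(q_m) = 12.75 + 0.02·445.56452 = 21.66129.
Competitive q* = 767.36111, so Δq = 321.79659; wedge = 44.83064 − 21.66129 = 23.16935.
Welfare loss = ½ × 321.79659 × 23.16935 = $3727.91 thousand.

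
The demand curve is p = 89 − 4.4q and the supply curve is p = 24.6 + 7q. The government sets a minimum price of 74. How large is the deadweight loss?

28.60

Competitive equilibrium: 89 − 4.4q = 24.6 + 7q → q* = 5.6491, p* = 64.1439.
At the floor p = 74, quantity demanded = (89 − 74)/4.4 = 3.4091.
Sellers' marginal cost at q' = 3.4091: 24.6 + 7·3.4091 = 48.4637.
Δq = 5.6491 − 3.4091 = 2.24; wedge = 74 − 48.4637 = 25.5363.
Deadweight loss = ½ × 2.24 × 25.5363 = 28.60.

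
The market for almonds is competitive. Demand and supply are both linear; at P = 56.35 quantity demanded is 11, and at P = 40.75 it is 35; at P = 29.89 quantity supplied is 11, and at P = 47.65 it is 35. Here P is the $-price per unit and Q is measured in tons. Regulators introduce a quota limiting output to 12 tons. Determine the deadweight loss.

$226.08

Demand slope = (40.75 − 56.35)/(35 − 11) = −0.65, so P = 63.5 − 0.65Q.
Supply slope = (47.65 − 29.89)/(35 − 11) = 0.74, so P = 21.75 + 0.74Q.
Competitive equilibrium: 63.5 − 0.65Q = 21.75 + 0.74Q → Q* = 30.036, P* = 43.9766.
At Q = 12: demand price = 63.5 − 0.65·12 = 55.7; supply price = 21.75 + 0.74·12 = 30.63.
ΔQ = 30.036 − 12 = 18.036; wedge = 55.7 − 30.63 = 25.07.
DWL = ½ × 18.036 × 25.07 = $226.08.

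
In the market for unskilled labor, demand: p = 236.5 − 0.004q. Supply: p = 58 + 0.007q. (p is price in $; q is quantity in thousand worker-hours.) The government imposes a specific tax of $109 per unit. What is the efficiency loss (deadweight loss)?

$540045.45 thousand

Competitive equilibrium: 236.5 − 0.004q = 58 + 0.007q → q* = 16227.2727, p* = 171.5909.
With the tax, the buyer price exceeds the seller price by 109: (236.5 − 0.004q) − (58 + 0.007q) = 109 → q' = 6318.1818.
Δq = 16227.2727 − 6318.1818 = 9909.0909; the wedge equals the tax, 109.
Welfare loss = ½ × 9909.0909 × 109 = $540045.45 thousand.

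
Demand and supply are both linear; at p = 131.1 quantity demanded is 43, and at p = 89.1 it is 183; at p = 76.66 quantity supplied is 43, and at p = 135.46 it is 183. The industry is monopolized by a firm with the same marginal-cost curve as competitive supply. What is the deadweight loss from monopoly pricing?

438.12

Demand slope = (89.1 − 131.1)/(183 − 43) = −0.3, so p = 144 − 0.3q.
Supply slope = (135.46 − 76.66)/(183 − 43) = 0.42, so p = 58.6 + 0.42q.
Competitive equilibrium: 144 − 0.3q = 58.6 + 0.42q → q* = 118.6111, p* = 108.4167.
Marginal revenue: MR = 144 − 0.6q. Set MR = MC: 144 − 0.6q = 58.6 + 0.42q → q_m = 83.7255.
Price p_m = 144 − 0.3·83.7255 = 118.8824; MC(q_m) = 58.6 + 0.42·83.7255 = 93.7647.
Competitive q* = 118.6111, so Δq = 34.8856; wedge = 118.8824 − 93.7647 = 25.1177.
The triangle = ½ × 34.8856 × 25.1177 = 438.12.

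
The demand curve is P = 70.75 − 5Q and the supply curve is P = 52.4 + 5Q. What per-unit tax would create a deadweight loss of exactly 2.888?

Competitive equilibrium: 70.75 − 5Q = 52.4 + 5Q → Q* = 1.835, P* = 61.575.
A tax t gives ΔQ = t/10 and wedge t, so DWL = t²/20.
t²/20 = 2.888 → t² = 57.76 → t = 7.6.

7.6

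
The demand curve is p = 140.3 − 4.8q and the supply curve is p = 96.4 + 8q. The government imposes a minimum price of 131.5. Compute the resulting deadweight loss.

16.31

Competitive equilibrium: 140.3 − 4.8q = 96.4 + 8q → q* = 3.4297, p* = 123.8375.
At the floor p = 131.5, quantity demanded = (140.3 − 131.5)/4.8 = 1.8333.
Sellers' marginal cost at q' = 1.8333: 96.4 + 8·1.8333 = 111.0664.
Δq = 3.4297 − 1.8333 = 1.5964; wedge = 131.5 − 111.0664 = 20.4336.
The triangle = ½ × 1.5964 × 20.4336 = 16.31.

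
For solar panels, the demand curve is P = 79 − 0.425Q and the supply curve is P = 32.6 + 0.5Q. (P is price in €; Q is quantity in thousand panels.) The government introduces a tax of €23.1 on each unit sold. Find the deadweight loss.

€288.44 thousand

Competitive equilibrium: 79 − 0.425Q = 32.6 + 0.5Q → Q* = 50.1622, P* = 57.6811.
With the tax, the buyer price exceeds the seller price by 23.1: (79 − 0.425Q) − (32.6 + 0.5Q) = 23.1 → Q' = 25.1892.
ΔQ = 50.1622 − 25.1892 = 24.973; the wedge equals the tax, 23.1.
The triangle = ½ × 24.973 × 23.1 = €288.44 thousand.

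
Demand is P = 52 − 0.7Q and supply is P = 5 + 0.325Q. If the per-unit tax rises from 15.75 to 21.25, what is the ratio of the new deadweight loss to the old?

1.820

Competitive equilibrium: 52 − 0.7Q = 5 + 0.325Q → Q* = 45.8537, P* = 19.9024.
For a per-unit tax t: ΔQ = t/1.025, so DWL = ½·t·(t/1.025) = t²/2.05.
At t = 15.75: DWL = 121.006. At t = 21.25: DWL = 220.274.
Ratio = (21.25/15.75)² = 1.820.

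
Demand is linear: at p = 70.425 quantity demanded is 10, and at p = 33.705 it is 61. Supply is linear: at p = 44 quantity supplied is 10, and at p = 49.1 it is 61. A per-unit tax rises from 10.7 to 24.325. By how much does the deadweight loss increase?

Demand slope = (33.705 − 70.425)/(61 − 10) = −0.72, so p = 77.625 − 0.72q.
Supply slope = (49.1 − 44)/(61 − 10) = 0.1, so p = 43 + 0.1q.
Competitive equilibrium: 77.625 − 0.72q = 43 + 0.1q → q* = 42.2256, p* = 47.2226.
For a per-unit tax t: Δq = t/0.82, so DWL = ½·t·(t/0.82) = t²/1.64.
At t = 10.7: DWL = 69.811. At t = 24.325: DWL = 360.796.
Increase = 360.796 − 69.811 = 290.99.

290.99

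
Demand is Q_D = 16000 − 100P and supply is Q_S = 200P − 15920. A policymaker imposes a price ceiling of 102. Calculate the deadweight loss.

In inverse form: demand P = 160 − 0.01Q, supply P = 79.6 + 0.005Q.
Competitive equilibrium: 160 − 0.01Q = 79.6 + 0.005Q → Q* = 5360, P* = 106.4.
At the ceiling P = 102, quantity supplied = (102 − 79.6)/0.005 = 4480.
Willingness to pay at Q' = 4480: 160 − 0.01·4480 = 115.2.
ΔQ = 5360 − 4480 = 880; wedge = 115.2 − 102 = 13.2.
Deadweight loss = ½ × 880 × 13.2 = 5808.

5808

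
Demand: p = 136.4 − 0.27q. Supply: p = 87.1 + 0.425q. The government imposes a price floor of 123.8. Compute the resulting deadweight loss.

204.67

Competitive equilibrium: 136.4 − 0.27q = 87.1 + 0.425q → q* = 70.9353, p* = 117.2475.
At the floor p = 123.8, quantity demanded = (136.4 − 123.8)/0.27 = 46.6667.
Sellers' marginal cost at q' = 46.6667: 87.1 + 0.425·46.6667 = 106.9333.
Δq = 70.9353 − 46.6667 = 24.2686; wedge = 123.8 − 106.9333 = 16.8667.
The triangle = ½ × 24.2686 × 16.8667 = 204.67.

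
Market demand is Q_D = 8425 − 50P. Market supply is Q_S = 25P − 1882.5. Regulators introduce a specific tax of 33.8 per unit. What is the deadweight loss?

In inverse form: demand P = 168.5 − 0.02Q, supply P = 75.3 + 0.04Q.
Competitive equilibrium: 168.5 − 0.02Q = 75.3 + 0.04Q → Q* = 1553.3333, P* = 137.4333.
With the tax, the buyer price exceeds the seller price by 33.8: (168.5 − 0.02Q) − (75.3 + 0.04Q) = 33.8 → Q' = 990.
ΔQ = 1553.3333 − 990 = 563.3333; the wedge equals the tax, 33.8.
DWL = ½ × 563.3333 × 33.8 = 9520.33.

9520.33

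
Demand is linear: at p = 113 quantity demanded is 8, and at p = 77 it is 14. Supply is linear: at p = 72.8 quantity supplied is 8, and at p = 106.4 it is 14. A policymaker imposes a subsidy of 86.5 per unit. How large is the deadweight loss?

322.51

Demand slope = (77 − 113)/(14 − 8) = −6, so p = 161 − 6q.
Supply slope = (106.4 − 72.8)/(14 − 8) = 5.6, so p = 28 + 5.6q.
Competitive equilibrium: 161 − 6q = 28 + 5.6q → q* = 11.4655, p* = 92.2069.
The subsidy lowers effective supply by 86.5: p = 5.6q − 58.5.
New quantity: 161 − 6q = 5.6q − 58.5 → q' = 18.9224.
Overproduction Δq = 18.9224 − 11.4655 = 7.4569; wedge = subsidy = 86.5.
DWL = ½ × 7.4569 × 86.5 = 322.51.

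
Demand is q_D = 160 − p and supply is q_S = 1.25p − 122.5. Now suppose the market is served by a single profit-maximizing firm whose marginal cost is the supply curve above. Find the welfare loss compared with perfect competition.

136.20

In inverse form: demand p = 160 − q, supply p = 98 + 0.8q.
Competitive equilibrium: 160 − q = 98 + 0.8q → q* = 34.44444, p* = 125.55556.
Marginal revenue: MR = 160 − 2q. Set MR = MC: 160 − 2q = 98 + 0.8q → q_m = 22.14286.
Price p_m = 160 − 1·22.14286 = 137.85714; MC(q_m) = 98 + 0.8·22.14286 = 115.71429.
Competitive q* = 34.44444, so Δq = 12.30158; wedge = 137.85714 − 115.71429 = 22.14285.
DWL = ½ × 12.30158 × 22.14285 = 136.20.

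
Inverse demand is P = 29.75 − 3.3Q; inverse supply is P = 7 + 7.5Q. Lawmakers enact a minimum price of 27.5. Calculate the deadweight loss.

Competitive equilibrium: 29.75 − 3.3Q = 7 + 7.5Q → Q* = 2.1065, P* = 22.7986.
At the floor P = 27.5, quantity demanded = (29.75 − 27.5)/3.3 = 0.6818.
Sellers' marginal cost at Q' = 0.6818: 7 + 7.5·0.6818 = 12.1135.
ΔQ = 2.1065 − 0.6818 = 1.4247; wedge = 27.5 − 12.1135 = 15.3865.
The triangle = ½ × 1.4247 × 15.3865 = 10.96.

10.96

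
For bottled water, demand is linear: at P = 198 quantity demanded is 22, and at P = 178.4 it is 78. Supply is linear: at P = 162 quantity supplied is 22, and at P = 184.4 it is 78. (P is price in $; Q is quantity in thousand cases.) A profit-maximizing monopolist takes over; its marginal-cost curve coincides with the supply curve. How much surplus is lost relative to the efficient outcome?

$186.03 thousand

Demand slope = (178.4 − 198)/(78 − 22) = −0.35, so P = 205.7 − 0.35Q.
Supply slope = (184.4 − 162)/(78 − 22) = 0.4, so P = 153.2 + 0.4Q.
Competitive equilibrium: 205.7 − 0.35Q = 153.2 + 0.4Q → Q* = 70, P* = 181.2.
Marginal revenue: MR = 205.7 − 0.7Q. Set MR = MC: 205.7 − 0.7Q = 153.2 + 0.4Q → Q_m = 47.7273.
Price P_m = 205.7 − 0.35·47.7273 = 188.9954; MC(Q_m) = 153.2 + 0.4·47.7273 = 172.2909.
Competitive Q* = 70, so ΔQ = 22.2727; wedge = 188.9954 − 172.2909 = 16.7045.
The triangle = ½ × 22.2727 × 16.7045 = $186.03 thousand.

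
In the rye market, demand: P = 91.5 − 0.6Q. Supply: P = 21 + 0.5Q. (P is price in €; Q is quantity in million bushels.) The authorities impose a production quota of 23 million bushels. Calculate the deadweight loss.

€928.65 million

Competitive equilibrium: 91.5 − 0.6Q = 21 + 0.5Q → Q* = 64.0909, P* = 53.0455.
At Q = 23: demand price = 91.5 − 0.6·23 = 77.7; supply price = 21 + 0.5·23 = 32.5.
ΔQ = 64.0909 − 23 = 41.0909; wedge = 77.7 − 32.5 = 45.2.
DWL = ½ × 41.0909 × 45.2 = €928.65 million.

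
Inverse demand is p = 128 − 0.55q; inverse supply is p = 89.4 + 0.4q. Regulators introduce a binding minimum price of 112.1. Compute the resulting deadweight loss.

Competitive equilibrium: 128 − 0.55q = 89.4 + 0.4q → q* = 40.6316, p* = 105.6526.
At the floor p = 112.1, quantity demanded = (128 − 112.1)/0.55 = 28.9091.
Sellers' marginal cost at q' = 28.9091: 89.4 + 0.4·28.9091 = 100.9636.
Δq = 40.6316 − 28.9091 = 11.7225; wedge = 112.1 − 100.9636 = 11.1364.
The triangle = ½ × 11.7225 × 11.1364 = 65.27.

65.27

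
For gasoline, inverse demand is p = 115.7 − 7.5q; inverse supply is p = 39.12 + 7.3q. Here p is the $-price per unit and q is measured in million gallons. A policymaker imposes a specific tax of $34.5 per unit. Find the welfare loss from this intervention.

$40.21 million

Competitive equilibrium: 115.7 − 7.5q = 39.12 + 7.3q → q* = 5.1743, p* = 76.8926.
With the tax, the buyer price exceeds the seller price by 34.5: (115.7 − 7.5q) − (39.12 + 7.3q) = 34.5 → q' = 2.8432.
Δq = 5.1743 − 2.8432 = 2.3311; the wedge equals the tax, 34.5.
Welfare loss = ½ × 2.3311 × 34.5 = $40.21 million.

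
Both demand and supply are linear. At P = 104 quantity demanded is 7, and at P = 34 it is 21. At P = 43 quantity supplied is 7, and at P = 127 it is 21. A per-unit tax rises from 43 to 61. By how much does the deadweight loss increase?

85.09

Demand slope = (34 − 104)/(21 − 7) = −5, so P = 139 − 5Q.
Supply slope = (127 − 43)/(21 − 7) = 6, so P = 1 + 6Q.
Competitive equilibrium: 139 − 5Q = 1 + 6Q → Q* = 12.5455, P* = 76.2727.
For a per-unit tax t: ΔQ = t/11, so DWL = ½·t·(t/11) = t²/22.
At t = 43: DWL = 84.045. At t = 61: DWL = 169.136.
Increase = 169.136 − 84.045 = 85.09.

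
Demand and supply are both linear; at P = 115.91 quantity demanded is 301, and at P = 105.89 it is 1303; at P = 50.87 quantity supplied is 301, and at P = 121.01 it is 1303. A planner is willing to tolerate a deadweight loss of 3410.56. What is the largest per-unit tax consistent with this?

23.36

Demand slope = (105.89 − 115.91)/(1303 − 301) = −0.01, so P = 118.92 − 0.01Q.
Supply slope = (121.01 − 50.87)/(1303 − 301) = 0.07, so P = 29.8 + 0.07Q.
Competitive equilibrium: 118.92 − 0.01Q = 29.8 + 0.07Q → Q* = 1114, P* = 107.78.
A tax t gives ΔQ = t/0.08 and wedge t, so DWL = t²/0.16.
t²/0.16 = 3410.56 → t² = 545.6896 → t = 23.36.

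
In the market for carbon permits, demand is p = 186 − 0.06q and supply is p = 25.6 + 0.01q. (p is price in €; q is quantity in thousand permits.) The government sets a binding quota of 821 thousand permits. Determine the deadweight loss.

€75675.61 thousand

Competitive equilibrium: 186 − 0.06q = 25.6 + 0.01q → q* = 2291.4286, p* = 48.5143.
At q = 821: demand price = 186 − 0.06·821 = 136.74; supply price = 25.6 + 0.01·821 = 33.81.
Δq = 2291.4286 − 821 = 1470.4286; wedge = 136.74 − 33.81 = 102.93.
DWL = ½ × 1470.4286 × 102.93 = €75675.61 thousand.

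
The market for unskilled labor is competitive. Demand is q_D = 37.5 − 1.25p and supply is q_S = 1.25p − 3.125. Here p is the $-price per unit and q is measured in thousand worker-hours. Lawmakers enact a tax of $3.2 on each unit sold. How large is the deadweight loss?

In inverse form: demand p = 30 − 0.8q, supply p = 2.5 + 0.8q.
Competitive equilibrium: 30 − 0.8q = 2.5 + 0.8q → q* = 17.1875, p* = 16.25.
With the tax, the buyer price exceeds the seller price by 3.2: (30 − 0.8q) − (2.5 + 0.8q) = 3.2 → q' = 15.1875.
Δq = 17.1875 − 15.1875 = 2; the wedge equals the tax, 3.2.
Welfare loss = ½ × 2 × 3.2 = $3.20 thousand.

$3.20 thousand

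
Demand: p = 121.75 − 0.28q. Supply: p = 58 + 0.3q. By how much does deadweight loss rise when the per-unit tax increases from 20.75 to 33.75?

610.78

Competitive equilibrium: 121.75 − 0.28q = 58 + 0.3q → q* = 109.9138, p* = 90.9741.
For a per-unit tax t: Δq = t/0.58, so DWL = ½·t·(t/0.58) = t²/1.16.
At t = 20.75: DWL = 371.175. At t = 33.75: DWL = 981.95.
Increase = 981.95 − 371.175 = 610.78.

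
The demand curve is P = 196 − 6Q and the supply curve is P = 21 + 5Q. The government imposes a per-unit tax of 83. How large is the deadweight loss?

Competitive equilibrium: 196 − 6Q = 21 + 5Q → Q* = 15.9091, P* = 100.5455.
With the tax, the buyer price exceeds the seller price by 83: (196 − 6Q) − (21 + 5Q) = 83 → Q' = 8.3636.
ΔQ = 15.9091 − 8.3636 = 7.5455; the wedge equals the tax, 83.
DWL = ½ × 7.5455 × 83 = 313.14.

313.14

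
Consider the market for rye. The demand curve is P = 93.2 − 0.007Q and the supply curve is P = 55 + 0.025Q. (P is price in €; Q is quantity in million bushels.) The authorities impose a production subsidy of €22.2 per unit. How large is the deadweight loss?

Competitive equilibrium: 93.2 − 0.007Q = 55 + 0.025Q → Q* = 1193.75, P* = 84.8438.
The subsidy lowers effective supply by 22.2: P = 32.8 + 0.025Q.
New quantity: 93.2 − 0.007Q = 32.8 + 0.025Q → Q' = 1887.5.
Overproduction ΔQ = 1887.5 − 1193.75 = 693.75; wedge = subsidy = 22.2.
DWL = ½ × 693.75 × 22.2 = €7700.625 million.

€7700.625 million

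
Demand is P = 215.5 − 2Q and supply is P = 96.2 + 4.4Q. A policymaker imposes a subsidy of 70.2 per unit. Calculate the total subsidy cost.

Competitive equilibrium: 215.5 − 2Q = 96.2 + 4.4Q → Q* = 18.6406, P* = 178.2188.
The subsidy lowers effective supply by 70.2: P = 26 + 4.4Q.
New quantity: 215.5 − 2Q = 26 + 4.4Q → Q' = 29.6094.
Total subsidy cost = 70.2 × 29.6094 = 2078.58.

2078.58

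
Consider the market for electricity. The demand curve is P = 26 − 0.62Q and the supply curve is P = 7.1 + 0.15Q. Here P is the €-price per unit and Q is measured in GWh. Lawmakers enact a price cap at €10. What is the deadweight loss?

€10.46

Competitive equilibrium: 26 − 0.62Q = 7.1 + 0.15Q → Q* = 24.5455, P* = 10.7818.
At the ceiling P = 10, quantity supplied = (10 − 7.1)/0.15 = 19.3333.
Willingness to pay at Q' = 19.3333: 26 − 0.62·19.3333 = 14.0134.
ΔQ = 24.5455 − 19.3333 = 5.2122; wedge = 14.0134 − 10 = 4.0134.
The triangle = ½ × 5.2122 × 4.0134 = €10.46.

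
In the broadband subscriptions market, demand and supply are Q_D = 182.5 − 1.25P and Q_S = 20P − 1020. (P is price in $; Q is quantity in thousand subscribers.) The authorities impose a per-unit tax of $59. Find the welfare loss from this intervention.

$2047.65 thousand

In inverse form: demand P = 146 − 0.8Q, supply P = 51 + 0.05Q.
Competitive equilibrium: 146 − 0.8Q = 51 + 0.05Q → Q* = 111.7647, P* = 56.5882.
With the tax, the buyer price exceeds the seller price by 59: (146 − 0.8Q) − (51 + 0.05Q) = 59 → Q' = 42.3529.
ΔQ = 111.7647 − 42.3529 = 69.4118; the wedge equals the tax, 59.
Welfare loss = ½ × 69.4118 × 59 = $2047.65 thousand.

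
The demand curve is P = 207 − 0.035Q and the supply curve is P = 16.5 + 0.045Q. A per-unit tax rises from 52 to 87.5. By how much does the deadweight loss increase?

30951.56

Competitive equilibrium: 207 − 0.035Q = 16.5 + 0.045Q → Q* = 2381.25, P* = 123.6563.
For a per-unit tax t: ΔQ = t/0.08, so DWL = ½·t·(t/0.08) = t²/0.16.
At t = 52: DWL = 16900. At t = 87.5: DWL = 47851.563.
Increase = 47851.563 − 16900 = 30951.56.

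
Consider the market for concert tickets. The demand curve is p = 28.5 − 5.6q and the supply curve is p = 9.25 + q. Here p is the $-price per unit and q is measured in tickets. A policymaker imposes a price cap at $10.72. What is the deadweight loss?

Competitive equilibrium: 28.5 − 5.6q = 9.25 + q → q* = 2.9167, p* = 12.1667.
At the ceiling p = 10.72, quantity supplied = (10.72 − 9.25)/1 = 1.47.
Willingness to pay at q' = 1.47: 28.5 − 5.6·1.47 = 20.268.
Δq = 2.9167 − 1.47 = 1.4467; wedge = 20.268 − 10.72 = 9.548.
The triangle = ½ × 1.4467 × 9.548 = $6.91.

$6.91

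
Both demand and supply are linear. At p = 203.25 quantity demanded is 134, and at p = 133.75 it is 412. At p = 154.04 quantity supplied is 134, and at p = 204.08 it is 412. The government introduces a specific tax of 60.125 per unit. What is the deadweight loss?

4203.51

Demand slope = (133.75 − 203.25)/(412 − 134) = −0.25, so p = 236.75 − 0.25q.
Supply slope = (204.08 − 154.04)/(412 − 134) = 0.18, so p = 129.92 + 0.18q.
Competitive equilibrium: 236.75 − 0.25q = 129.92 + 0.18q → q* = 248.4419, p* = 174.6395.
With the tax, the buyer price exceeds the seller price by 60.125: (236.75 − 0.25q) − (129.92 + 0.18q) = 60.125 → q' = 108.6163.
Δq = 248.4419 − 108.6163 = 139.8256; the wedge equals the tax, 60.125.
Deadweight loss = ½ × 139.8256 × 60.125 = 4203.51.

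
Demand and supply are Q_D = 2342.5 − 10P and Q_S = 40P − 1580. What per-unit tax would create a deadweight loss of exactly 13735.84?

58.6

In inverse form: demand P = 234.25 − 0.1Q, supply P = 39.5 + 0.025Q.
Competitive equilibrium: 234.25 − 0.1Q = 39.5 + 0.025Q → Q* = 1558, P* = 78.45.
A tax t gives ΔQ = t/0.125 and wedge t, so DWL = t²/0.25.
t²/0.25 = 13735.84 → t² = 3433.96 → t = 58.6.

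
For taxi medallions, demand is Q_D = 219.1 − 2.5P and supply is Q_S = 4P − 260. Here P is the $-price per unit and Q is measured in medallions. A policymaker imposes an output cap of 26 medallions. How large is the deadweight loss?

$25.34

In inverse form: demand P = 87.64 − 0.4Q, supply P = 65 + 0.25Q.
Competitive equilibrium: 87.64 − 0.4Q = 65 + 0.25Q → Q* = 34.8308, P* = 73.7077.
At Q = 26: demand price = 87.64 − 0.4·26 = 77.24; supply price = 65 + 0.25·26 = 71.5.
ΔQ = 34.8308 − 26 = 8.8308; wedge = 77.24 − 71.5 = 5.74.
Welfare loss = ½ × 8.8308 × 5.74 = $25.34.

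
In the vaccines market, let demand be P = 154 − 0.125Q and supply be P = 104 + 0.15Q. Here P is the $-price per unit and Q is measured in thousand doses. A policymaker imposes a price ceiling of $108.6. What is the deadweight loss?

Competitive equilibrium: 154 − 0.125Q = 104 + 0.15Q → Q* = 181.8182, P* = 131.2727.
At the ceiling P = 108.6, quantity supplied = (108.6 − 104)/0.15 = 30.6667.
Willingness to pay at Q' = 30.6667: 154 − 0.125·30.6667 = 150.1667.
ΔQ = 181.8182 − 30.6667 = 151.1515; wedge = 150.1667 − 108.6 = 41.5667.
The triangle = ½ × 151.1515 × 41.5667 = $3141.43 thousand.

$3141.43 thousand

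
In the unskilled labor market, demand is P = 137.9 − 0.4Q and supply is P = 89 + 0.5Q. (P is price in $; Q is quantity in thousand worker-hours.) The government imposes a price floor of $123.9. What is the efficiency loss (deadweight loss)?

Competitive equilibrium: 137.9 − 0.4Q = 89 + 0.5Q → Q* = 54.3333, P* = 116.1667.
At the floor P = 123.9, quantity demanded = (137.9 − 123.9)/0.4 = 35.
Sellers' marginal cost at Q' = 35: 89 + 0.5·35 = 106.5.
ΔQ = 54.3333 − 35 = 19.3333; wedge = 123.9 − 106.5 = 17.4.
The triangle = ½ × 19.3333 × 17.4 = $168.20 thousand.

$168.20 thousand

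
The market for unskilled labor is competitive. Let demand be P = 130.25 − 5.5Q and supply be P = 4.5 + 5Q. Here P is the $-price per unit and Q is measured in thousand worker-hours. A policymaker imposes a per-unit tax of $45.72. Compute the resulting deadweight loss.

Competitive equilibrium: 130.25 − 5.5Q = 4.5 + 5Q → Q* = 11.9762, P* = 64.381.
With the tax, the buyer price exceeds the seller price by 45.72: (130.25 − 5.5Q) − (4.5 + 5Q) = 45.72 → Q' = 7.6219.
ΔQ = 11.9762 − 7.6219 = 4.3543; the wedge equals the tax, 45.72.
The triangle = ½ × 4.3543 × 45.72 = $99.54 thousand.

$99.54 thousand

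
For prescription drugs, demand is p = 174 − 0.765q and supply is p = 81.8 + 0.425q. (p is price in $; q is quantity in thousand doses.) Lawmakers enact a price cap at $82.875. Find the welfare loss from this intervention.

$3342.38 thousand

Competitive equilibrium: 174 − 0.765q = 81.8 + 0.425q → q* = 77.479, p* = 114.7286.
At the ceiling p = 82.875, quantity supplied = (82.875 − 81.8)/0.425 = 2.5294.
Willingness to pay at q' = 2.5294: 174 − 0.765·2.5294 = 172.065.
Δq = 77.479 − 2.5294 = 74.9496; wedge = 172.065 − 82.875 = 89.19.
The triangle = ½ × 74.9496 × 89.19 = $3342.38 thousand.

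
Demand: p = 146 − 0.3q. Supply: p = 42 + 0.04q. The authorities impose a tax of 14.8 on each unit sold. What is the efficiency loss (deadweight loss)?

322.12

Competitive equilibrium: 146 − 0.3q = 42 + 0.04q → q* = 305.8824, p* = 54.2353.
With the tax, the buyer price exceeds the seller price by 14.8: (146 − 0.3q) − (42 + 0.04q) = 14.8 → q' = 262.3529.
Δq = 305.8824 − 262.3529 = 43.5295; the wedge equals the tax, 14.8.
DWL = ½ × 43.5295 × 14.8 = 322.12.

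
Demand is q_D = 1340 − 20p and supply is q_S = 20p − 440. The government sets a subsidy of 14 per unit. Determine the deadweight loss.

In inverse form: demand p = 67 − 0.05q, supply p = 22 + 0.05q.
Competitive equilibrium: 67 − 0.05q = 22 + 0.05q → q* = 450, p* = 44.5.
The subsidy lowers effective supply by 14: p = 8 + 0.05q.
New quantity: 67 − 0.05q = 8 + 0.05q → q' = 590.
Overproduction Δq = 590 − 450 = 140; wedge = subsidy = 14.
DWL = ½ × 140 × 14 = 980.

980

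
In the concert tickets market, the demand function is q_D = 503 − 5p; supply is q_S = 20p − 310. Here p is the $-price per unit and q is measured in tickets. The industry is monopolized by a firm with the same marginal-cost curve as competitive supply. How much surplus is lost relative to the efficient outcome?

In inverse form: demand p = 100.6 − 0.2q, supply p = 15.5 + 0.05q.
Competitive equilibrium: 100.6 − 0.2q = 15.5 + 0.05q → q* = 340.4, p* = 32.52.
Marginal revenue: MR = 100.6 − 0.4q. Set MR = MC: 100.6 − 0.4q = 15.5 + 0.05q → q_m = 189.1111.
Price p_m = 100.6 − 0.2·189.1111 = 62.7778; MC(q_m) = 15.5 + 0.05·189.1111 = 24.9556.
Competitive q* = 340.4, so Δq = 151.2889; wedge = 62.7778 − 24.9556 = 37.8222.
DWL = ½ × 151.2889 × 37.8222 = $2861.04.

$2861.04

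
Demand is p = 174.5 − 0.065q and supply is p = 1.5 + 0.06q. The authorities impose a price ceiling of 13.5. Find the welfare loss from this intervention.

87616

Competitive equilibrium: 174.5 − 0.065q = 1.5 + 0.06q → q* = 1384, p* = 84.54.
At the ceiling p = 13.5, quantity supplied = (13.5 − 1.5)/0.06 = 200.
Willingness to pay at q' = 200: 174.5 − 0.065·200 = 161.5.
Δq = 1384 − 200 = 1184; wedge = 161.5 − 13.5 = 148.
The triangle = ½ × 1184 × 148 = 87616.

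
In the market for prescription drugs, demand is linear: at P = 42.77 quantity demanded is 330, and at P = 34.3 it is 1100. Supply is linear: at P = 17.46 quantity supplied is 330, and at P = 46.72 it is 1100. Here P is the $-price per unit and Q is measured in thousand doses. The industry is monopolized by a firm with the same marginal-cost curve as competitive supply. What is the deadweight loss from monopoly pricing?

Demand slope = (34.3 − 42.77)/(1100 − 330) = −0.011, so P = 46.4 − 0.011Q.
Supply slope = (46.72 − 17.46)/(1100 − 330) = 0.038, so P = 4.92 + 0.038Q.
Competitive equilibrium: 46.4 − 0.011Q = 4.92 + 0.038Q → Q* = 846.5306, P* = 37.0882.
Marginal revenue: MR = 46.4 − 0.022Q. Set MR = MC: 46.4 − 0.022Q = 4.92 + 0.038Q → Q_m = 691.3333.
Price P_m = 46.4 − 0.011·691.3333 = 38.7953; MC(Q_m) = 4.92 + 0.038·691.3333 = 31.1907.
Competitive Q* = 846.5306, so ΔQ = 155.1973; wedge = 38.7953 − 31.1907 = 7.6046.
DWL = ½ × 155.1973 × 7.6046 = $590.11 thousand.

$590.11 thousand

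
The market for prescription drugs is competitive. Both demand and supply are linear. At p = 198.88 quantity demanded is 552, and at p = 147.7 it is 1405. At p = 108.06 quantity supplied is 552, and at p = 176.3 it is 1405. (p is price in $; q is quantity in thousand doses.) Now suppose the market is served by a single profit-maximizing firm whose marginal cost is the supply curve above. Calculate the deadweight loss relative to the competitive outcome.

Demand slope = (147.7 − 198.88)/(1405 − 552) = −0.06, so p = 232 − 0.06q.
Supply slope = (176.3 − 108.06)/(1405 − 552) = 0.08, so p = 63.9 + 0.08q.
Competitive equilibrium: 232 − 0.06q = 63.9 + 0.08q → q* = 1200.7143, p* = 159.9571.
Marginal revenue: MR = 232 − 0.12q. Set MR = MC: 232 − 0.12q = 63.9 + 0.08q → q_m = 840.5.
Price p_m = 232 − 0.06·840.5 = 181.57; MC(q_m) = 63.9 + 0.08·840.5 = 131.14.
Competitive q* = 1200.7143, so Δq = 360.2143; wedge = 181.57 − 131.14 = 50.43.
Welfare loss = ½ × 360.2143 × 50.43 = $9082.80 thousand.

$9082.80 thousand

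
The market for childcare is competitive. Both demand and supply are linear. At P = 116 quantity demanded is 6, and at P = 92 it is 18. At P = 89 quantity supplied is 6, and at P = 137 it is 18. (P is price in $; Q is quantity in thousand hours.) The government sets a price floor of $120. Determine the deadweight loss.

$126.75 thousand

Demand slope = (92 − 116)/(18 − 6) = −2, so P = 128 − 2Q.
Supply slope = (137 − 89)/(18 − 6) = 4, so P = 65 + 4Q.
Competitive equilibrium: 128 − 2Q = 65 + 4Q → Q* = 10.5, P* = 107.
At the floor P = 120, quantity demanded = (128 − 120)/2 = 4.
Sellers' marginal cost at Q' = 4: 65 + 4·4 = 81.
ΔQ = 10.5 − 4 = 6.5; wedge = 120 − 81 = 39.
The triangle = ½ × 6.5 × 39 = $126.75 thousand.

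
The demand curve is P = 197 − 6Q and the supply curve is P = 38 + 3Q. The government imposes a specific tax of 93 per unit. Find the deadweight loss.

Competitive equilibrium: 197 − 6Q = 38 + 3Q → Q* = 17.6667, P* = 91.
With the tax, the buyer price exceeds the seller price by 93: (197 − 6Q) − (38 + 3Q) = 93 → Q' = 7.3333.
ΔQ = 17.6667 − 7.3333 = 10.3334; the wedge equals the tax, 93.
The triangle = ½ × 10.3334 × 93 = 480.50.

480.50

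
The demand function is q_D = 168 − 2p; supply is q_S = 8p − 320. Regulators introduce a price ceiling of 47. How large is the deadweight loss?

64.80

In inverse form: demand p = 84 − 0.5q, supply p = 40 + 0.125q.
Competitive equilibrium: 84 − 0.5q = 40 + 0.125q → q* = 70.4, p* = 48.8.
At the ceiling p = 47, quantity supplied = (47 − 40)/0.125 = 56.
Willingness to pay at q' = 56: 84 − 0.5·56 = 56.
Δq = 70.4 − 56 = 14.4; wedge = 56 − 47 = 9.
Deadweight loss = ½ × 14.4 × 9 = 64.80.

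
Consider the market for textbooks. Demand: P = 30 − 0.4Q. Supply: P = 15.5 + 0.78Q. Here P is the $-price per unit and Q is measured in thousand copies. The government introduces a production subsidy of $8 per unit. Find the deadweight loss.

Competitive equilibrium: 30 − 0.4Q = 15.5 + 0.78Q → Q* = 12.2881, P* = 25.0847.
The subsidy lowers effective supply by 8: P = 7.5 + 0.78Q.
New quantity: 30 − 0.4Q = 7.5 + 0.78Q → Q' = 19.0678.
Overproduction ΔQ = 19.0678 − 12.2881 = 6.7797; wedge = subsidy = 8.
DWL = ½ × 6.7797 × 8 = $27.12 thousand.

$27.12 thousand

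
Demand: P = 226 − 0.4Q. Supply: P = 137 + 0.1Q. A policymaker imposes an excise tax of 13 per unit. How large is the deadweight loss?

Competitive equilibrium: 226 − 0.4Q = 137 + 0.1Q → Q* = 178, P* = 154.8.
With the tax, the buyer price exceeds the seller price by 13: (226 − 0.4Q) − (137 + 0.1Q) = 13 → Q' = 152.
ΔQ = 178 − 152 = 26; the wedge equals the tax, 13.
Deadweight loss = ½ × 26 × 13 = 169.

169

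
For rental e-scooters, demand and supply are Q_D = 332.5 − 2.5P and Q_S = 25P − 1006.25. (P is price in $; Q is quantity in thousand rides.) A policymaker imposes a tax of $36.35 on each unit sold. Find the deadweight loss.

In inverse form: demand P = 133 − 0.4Q, supply P = 40.25 + 0.04Q.
Competitive equilibrium: 133 − 0.4Q = 40.25 + 0.04Q → Q* = 210.7955, P* = 48.6818.
With the tax, the buyer price exceeds the seller price by 36.35: (133 − 0.4Q) − (40.25 + 0.04Q) = 36.35 → Q' = 128.1818.
ΔQ = 210.7955 − 128.1818 = 82.6137; the wedge equals the tax, 36.35.
Deadweight loss = ½ × 82.6137 × 36.35 = $1501.50 thousand.

$1501.50 thousand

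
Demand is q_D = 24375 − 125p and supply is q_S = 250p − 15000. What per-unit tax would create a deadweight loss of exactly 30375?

27

In inverse form: demand p = 195 − 0.008q, supply p = 60 + 0.004q.
Competitive equilibrium: 195 − 0.008q = 60 + 0.004q → q* = 11250, p* = 105.
A tax t gives Δq = t/0.012 and wedge t, so DWL = t²/0.024.
t²/0.024 = 30375 → t² = 729 → t = 27.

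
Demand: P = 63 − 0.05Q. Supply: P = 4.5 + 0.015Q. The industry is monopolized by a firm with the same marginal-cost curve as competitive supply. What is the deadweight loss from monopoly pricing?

4976.37

Competitive equilibrium: 63 − 0.05Q = 4.5 + 0.015Q → Q* = 900, P* = 18.
Marginal revenue: MR = 63 − 0.1Q. Set MR = MC: 63 − 0.1Q = 4.5 + 0.015Q → Q_m = 508.6957.
Price P_m = 63 − 0.05·508.6957 = 37.5652; MC(Q_m) = 4.5 + 0.015·508.6957 = 12.1304.
Competitive Q* = 900, so ΔQ = 391.3043; wedge = 37.5652 − 12.1304 = 25.4348.
The triangle = ½ × 391.3043 × 25.4348 = 4976.37.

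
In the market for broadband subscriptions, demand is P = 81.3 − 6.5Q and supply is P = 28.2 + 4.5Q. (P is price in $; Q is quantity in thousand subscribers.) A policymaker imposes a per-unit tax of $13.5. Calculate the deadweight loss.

$8.28 thousand

Competitive equilibrium: 81.3 − 6.5Q = 28.2 + 4.5Q → Q* = 4.8273, P* = 49.9227.
With the tax, the buyer price exceeds the seller price by 13.5: (81.3 − 6.5Q) − (28.2 + 4.5Q) = 13.5 → Q' = 3.6.
ΔQ = 4.8273 − 3.6 = 1.2273; the wedge equals the tax, 13.5.
Welfare loss = ½ × 1.2273 × 13.5 = $8.28 thousand.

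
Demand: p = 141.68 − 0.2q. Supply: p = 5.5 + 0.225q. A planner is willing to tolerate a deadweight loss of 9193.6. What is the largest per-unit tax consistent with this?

Competitive equilibrium: 141.68 − 0.2q = 5.5 + 0.225q → q* = 320.4235, p* = 77.5953.
A tax t gives Δq = t/0.425 and wedge t, so DWL = t²/0.85.
t²/0.85 = 9193.6 → t² = 7814.56 → t = 88.4.

88.4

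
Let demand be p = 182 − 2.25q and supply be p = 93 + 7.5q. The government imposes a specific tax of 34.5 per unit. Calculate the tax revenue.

192.85

Competitive equilibrium: 182 − 2.25q = 93 + 7.5q → q* = 9.12821, p* = 161.46154.
With the tax, the buyer price exceeds the seller price by 34.5: (182 − 2.25q) − (93 + 7.5q) = 34.5 → q' = 5.58974.
Tax revenue = 34.5 × 5.58974 = 192.85.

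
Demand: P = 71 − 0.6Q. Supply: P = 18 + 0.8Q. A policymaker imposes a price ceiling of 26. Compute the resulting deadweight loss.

543.21

Competitive equilibrium: 71 − 0.6Q = 18 + 0.8Q → Q* = 37.8571, P* = 48.2857.
At the ceiling P = 26, quantity supplied = (26 − 18)/0.8 = 10.
Willingness to pay at Q' = 10: 71 − 0.6·10 = 65.
ΔQ = 37.8571 − 10 = 27.8571; wedge = 65 − 26 = 39.
Welfare loss = ½ × 27.8571 × 39 = 543.21.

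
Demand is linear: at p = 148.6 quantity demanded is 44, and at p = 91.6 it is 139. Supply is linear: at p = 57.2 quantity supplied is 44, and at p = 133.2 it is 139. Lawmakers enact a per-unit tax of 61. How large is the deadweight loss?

Demand slope = (91.6 − 148.6)/(139 − 44) = −0.6, so p = 175 − 0.6q.
Supply slope = (133.2 − 57.2)/(139 − 44) = 0.8, so p = 22 + 0.8q.
Competitive equilibrium: 175 − 0.6q = 22 + 0.8q → q* = 109.2857, p* = 109.4286.
With the tax, the buyer price exceeds the seller price by 61: (175 − 0.6q) − (22 + 0.8q) = 61 → q' = 65.7143.
Δq = 109.2857 − 65.7143 = 43.5714; the wedge equals the tax, 61.
DWL = ½ × 43.5714 × 61 = 1328.93.

1328.93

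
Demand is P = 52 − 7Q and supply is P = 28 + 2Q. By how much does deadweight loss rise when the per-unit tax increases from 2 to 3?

Competitive equilibrium: 52 − 7Q = 28 + 2Q → Q* = 2.6667, P* = 33.3333.
For a per-unit tax t: ΔQ = t/9, so DWL = ½·t·(t/9) = t²/18.
At t = 2: DWL = 0.222. At t = 3: DWL = 0.5.
Increase = 0.5 − 0.222 = 0.28.

0.28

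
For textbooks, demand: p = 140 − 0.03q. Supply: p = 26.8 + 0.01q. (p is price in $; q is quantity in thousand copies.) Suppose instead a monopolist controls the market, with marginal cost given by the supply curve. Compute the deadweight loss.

$29420.45 thousand

Competitive equilibrium: 140 − 0.03q = 26.8 + 0.01q → q* = 2830, p* = 55.1.
Marginal revenue: MR = 140 − 0.06q. Set MR = MC: 140 − 0.06q = 26.8 + 0.01q → q_m = 1617.14286.
Price p_m = 140 − 0.03·1617.14286 = 91.48571; MC(q_m) = 26.8 + 0.01·1617.14286 = 42.97143.
Competitive q* = 2830, so Δq = 1212.85714; wedge = 91.48571 − 42.97143 = 48.51428.
Welfare loss = ½ × 1212.85714 × 48.51428 = $29420.45 thousand.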